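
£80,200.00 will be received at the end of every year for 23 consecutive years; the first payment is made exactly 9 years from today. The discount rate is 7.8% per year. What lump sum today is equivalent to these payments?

£463,598.95

Ordinary annuity of 23 payments, first payment at period 9.
Periodic rate r = 0.078 per year.
The ordinary-annuity PV formula values the stream one period before the first payment (period 8); discount that back 8 periods:
PV₀ = 80,200 × [1 − (1+r)^−23] / r × (1+r)^−8 = £463,598.95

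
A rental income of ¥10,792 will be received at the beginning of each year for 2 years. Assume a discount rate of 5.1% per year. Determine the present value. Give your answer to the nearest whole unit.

This is an annuity due: 2 payments of ¥10,792 at the beginning of each year.
Periodic rate r = 0.051 per year.
PV = PMT × [(1 − (1+r)^−n)/r] × (1+r) = 10,792 × [1 − (1+r)^−2] / r × (1+r) = ¥21,060

¥21,060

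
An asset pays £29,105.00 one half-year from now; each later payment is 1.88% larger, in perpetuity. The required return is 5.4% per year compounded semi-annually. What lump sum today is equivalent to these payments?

£3,549,390.24

Periodic rate r = 0.054/2 per half-year.
Growing perpetuity (Gordon): PV = PMT₁ / (r − g) = 29,105 / (r − 0.0188) = £3,549,390.24.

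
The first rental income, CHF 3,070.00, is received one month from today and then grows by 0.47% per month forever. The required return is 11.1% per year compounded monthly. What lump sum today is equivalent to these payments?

Periodic rate r = 0.111/12 per month.
Growing perpetuity (Gordon): PV = PMT₁ / (r − g) = 3,070 / (r − 0.0047) = CHF 674,725.27.

CHF 674,725.27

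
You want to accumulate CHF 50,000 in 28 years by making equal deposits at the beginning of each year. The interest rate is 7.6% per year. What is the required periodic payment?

Level annuity due; solve FV = PMT × [((1+r)^n − 1)/r] × (1+r) for PMT.
Periodic rate r = 0.076 per year.
With n = 28: PMT = 50,000 / ([((1+r)^n − 1)/r] × (1+r)) = CHF 521.21

CHF 521.21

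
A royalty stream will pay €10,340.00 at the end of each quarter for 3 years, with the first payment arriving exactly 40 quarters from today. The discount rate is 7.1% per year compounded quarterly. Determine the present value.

€55,825.42

Ordinary annuity of 12 payments, first payment at period 40.
Periodic rate r = 0.071/4 per quarter; n is counted in quarters.
The ordinary-annuity PV formula values the stream one period before the first payment (period 39); discount that back 39 periods:
PV₀ = 10,340 × [1 − (1+r)^−12] / r × (1+r)^−39 = €55,825.42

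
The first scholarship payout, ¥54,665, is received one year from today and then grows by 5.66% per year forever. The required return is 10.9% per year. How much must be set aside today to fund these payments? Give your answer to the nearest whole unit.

¥1,043,225

Periodic rate r = 0.109 per year.
Growing perpetuity (Gordon): PV = PMT₁ / (r − g) = 54,665 / (r − 0.0566) = ¥1,043,225.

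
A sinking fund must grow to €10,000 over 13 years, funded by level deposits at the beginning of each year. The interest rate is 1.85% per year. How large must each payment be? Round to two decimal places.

Level annuity due; solve FV = PMT × [((1+r)^n − 1)/r] × (1+r) for PMT.
Periodic rate r = 0.0185 per year.
With n = 13: PMT = 10,000 / ([((1+r)^n − 1)/r] × (1+r)) = €675.01

€675.01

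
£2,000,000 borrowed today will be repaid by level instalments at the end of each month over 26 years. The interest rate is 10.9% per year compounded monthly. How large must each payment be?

£19,316.67

Level ordinary annuity; solve PV = PMT × [(1 − (1+r)^−n)/r] for PMT.
Periodic rate r = 0.109/12 per month; n is counted in months.
With n = 312: PMT = 2,000,000 / ([(1 − (1+r)^−n)/r]) = £19,316.67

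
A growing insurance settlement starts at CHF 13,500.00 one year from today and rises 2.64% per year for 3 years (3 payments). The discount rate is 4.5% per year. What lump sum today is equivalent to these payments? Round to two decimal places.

Periodic rate r = 0.045 per year.
Growing ordinary annuity: PV = PMT₁ × [1 − ((1+g)/(1+r))^n] / (r − g) = 13,500 × [1 − ((1+0.0264)/(1+r))^3] / (r − 0.0264) = CHF 38,070.25.

CHF 38,070.25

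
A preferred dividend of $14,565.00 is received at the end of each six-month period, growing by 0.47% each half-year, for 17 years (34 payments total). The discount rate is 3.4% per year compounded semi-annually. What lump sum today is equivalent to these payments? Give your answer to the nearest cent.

$401,202.42

Periodic rate r = 0.034/2 per half-year; n is counted in half-years.
Growing ordinary annuity: PV = PMT₁ × [1 − ((1+g)/(1+r))^n] / (r − g) = 14,565 × [1 − ((1+0.0047)/(1+r))^34] / (r − 0.0047) = $401,202.42.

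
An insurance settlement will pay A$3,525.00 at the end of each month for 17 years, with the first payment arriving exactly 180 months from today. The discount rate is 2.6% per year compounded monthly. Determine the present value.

Ordinary annuity of 204 payments, first payment at period 180.
Periodic rate r = 0.026/12 per month; n is counted in months.
The ordinary-annuity PV formula values the stream one period before the first payment (period 179); discount that back 179 periods:
PV₀ = 3,525 × [1 − (1+r)^−204] / r × (1+r)^−179 = A$394,197.78

A$394,197.78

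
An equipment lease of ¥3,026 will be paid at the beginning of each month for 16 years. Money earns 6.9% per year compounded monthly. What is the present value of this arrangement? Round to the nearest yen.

This is an annuity due: 192 payments of ¥3,026 at the beginning of each month.
Periodic rate r = 0.069/12 per month; n is counted in months.
PV = PMT × [(1 − (1+r)^−n)/r] × (1+r) = 3,026 × [1 − (1+r)^−192] / r × (1+r) = ¥353,250

¥353,250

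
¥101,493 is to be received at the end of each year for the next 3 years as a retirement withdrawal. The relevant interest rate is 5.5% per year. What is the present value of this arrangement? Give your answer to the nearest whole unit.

¥273,821

This is an ordinary annuity: 3 payments of ¥101,493 at the end of each year.
Periodic rate r = 0.055 per year.
PV = PMT × [(1 − (1+r)^−n)/r] = 101,493 × [1 − (1+r)^−3] / r = ¥273,821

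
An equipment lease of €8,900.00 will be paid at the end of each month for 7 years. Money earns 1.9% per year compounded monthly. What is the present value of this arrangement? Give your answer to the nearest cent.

This is an ordinary annuity: 84 payments of €8,900.00 at the end of each month.
Periodic rate r = 0.019/12 per month; n is counted in months.
PV = PMT × [(1 − (1+r)^−n)/r] = 8,900 × [1 − (1+r)^−84] / r = €699,499.65

€699,499.65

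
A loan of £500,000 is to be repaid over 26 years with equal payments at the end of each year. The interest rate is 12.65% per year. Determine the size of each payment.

£66,243.16

Level ordinary annuity; solve PV = PMT × [(1 − (1+r)^−n)/r] for PMT.
Periodic rate r = 0.1265 per year.
With n = 26: PMT = 500,000 / ([(1 − (1+r)^−n)/r]) = £66,243.16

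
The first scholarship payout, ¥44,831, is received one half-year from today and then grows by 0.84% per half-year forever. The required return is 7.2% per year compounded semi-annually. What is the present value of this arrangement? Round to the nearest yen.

¥1,624,312

Periodic rate r = 0.072/2 per half-year.
Growing perpetuity (Gordon): PV = PMT₁ / (r − g) = 44,831 / (r − 0.0084) = ¥1,624,312.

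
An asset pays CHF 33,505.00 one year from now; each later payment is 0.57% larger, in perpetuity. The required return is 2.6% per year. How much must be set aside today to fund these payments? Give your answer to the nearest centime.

CHF 1,650,492.61

Periodic rate r = 0.026 per year.
Growing perpetuity (Gordon): PV = PMT₁ / (r − g) = 33,505 / (r − 0.0057) = CHF 1,650,492.61.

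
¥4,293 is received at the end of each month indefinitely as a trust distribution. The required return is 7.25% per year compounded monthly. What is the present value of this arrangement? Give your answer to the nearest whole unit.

Periodic rate r = 0.0725/12 per month.
Level perpetuity: PV = PMT / r = 4,293 / (0.0725/12) = ¥710,566.

¥710,566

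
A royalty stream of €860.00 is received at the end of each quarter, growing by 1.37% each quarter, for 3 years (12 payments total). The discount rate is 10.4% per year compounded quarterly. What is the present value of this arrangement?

€9,421.07

Periodic rate r = 0.104/4 per quarter; n is counted in quarters.
Growing ordinary annuity: PV = PMT₁ × [1 − ((1+g)/(1+r))^n] / (r − g) = 860 × [1 − ((1+0.0137)/(1+r))^12] / (r − 0.0137) = €9,421.07.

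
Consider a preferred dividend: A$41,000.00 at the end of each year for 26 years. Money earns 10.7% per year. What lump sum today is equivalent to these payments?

A$355,915.31

This is an ordinary annuity: 26 payments of A$41,000.00 at the end of each year.
Periodic rate r = 0.107 per year.
PV = PMT × [(1 − (1+r)^−n)/r] = 41,000 × [1 − (1+r)^−26] / r = A$355,915.31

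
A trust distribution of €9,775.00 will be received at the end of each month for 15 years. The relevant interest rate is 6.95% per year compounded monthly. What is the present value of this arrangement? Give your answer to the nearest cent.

This is an ordinary annuity: 180 payments of €9,775.00 at the end of each month.
Periodic rate r = 0.0695/12 per month; n is counted in months.
PV = PMT × [(1 − (1+r)^−n)/r] = 9,775 × [1 − (1+r)^−180] / r = €1,090,916.95

€1,090,916.95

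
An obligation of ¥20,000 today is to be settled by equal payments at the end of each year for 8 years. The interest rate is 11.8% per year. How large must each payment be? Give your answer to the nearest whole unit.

¥3,998

Level ordinary annuity; solve PV = PMT × [(1 − (1+r)^−n)/r] for PMT.
Periodic rate r = 0.118 per year.
With n = 8: PMT = 20,000 / ([(1 − (1+r)^−n)/r]) = ¥3,998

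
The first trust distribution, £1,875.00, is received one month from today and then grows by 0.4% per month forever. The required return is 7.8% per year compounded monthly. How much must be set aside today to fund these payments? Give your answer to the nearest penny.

Periodic rate r = 0.078/12 per month.
Growing perpetuity (Gordon): PV = PMT₁ / (r − g) = 1,875 / (r − 0.004) = £750,000.00.

£750,000.00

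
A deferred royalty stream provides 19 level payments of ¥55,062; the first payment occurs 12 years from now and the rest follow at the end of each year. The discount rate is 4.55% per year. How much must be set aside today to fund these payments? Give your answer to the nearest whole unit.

Ordinary annuity of 19 payments, first payment at period 12.
Periodic rate r = 0.0455 per year.
The ordinary-annuity PV formula values the stream one period before the first payment (period 11); discount that back 11 periods:
PV₀ = 55,062 × [1 − (1+r)^−19] / r × (1+r)^−11 = ¥423,274

¥423,274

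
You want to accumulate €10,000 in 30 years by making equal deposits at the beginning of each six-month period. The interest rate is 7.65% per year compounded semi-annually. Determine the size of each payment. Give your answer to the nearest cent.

€43.30

Level annuity due; solve FV = PMT × [((1+r)^n − 1)/r] × (1+r) for PMT.
Periodic rate r = 0.0765/2 per half-year; n is counted in half-years.
With n = 60: PMT = 10,000 / ([((1+r)^n − 1)/r] × (1+r)) = €43.30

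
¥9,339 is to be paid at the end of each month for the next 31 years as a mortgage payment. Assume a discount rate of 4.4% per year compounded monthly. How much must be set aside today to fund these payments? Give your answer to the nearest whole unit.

This is an ordinary annuity: 372 payments of ¥9,339 at the end of each month.
Periodic rate r = 0.044/12 per month; n is counted in months.
PV = PMT × [(1 − (1+r)^−n)/r] = 9,339 × [1 − (1+r)^−372] / r = ¥1,894,268

¥1,894,268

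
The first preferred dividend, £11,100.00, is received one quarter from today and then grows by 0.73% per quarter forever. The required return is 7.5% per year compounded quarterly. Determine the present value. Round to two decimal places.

Periodic rate r = 0.075/4 per quarter.
Growing perpetuity (Gordon): PV = PMT₁ / (r − g) = 11,100 / (r − 0.0073) = £969,432.31.

£969,432.31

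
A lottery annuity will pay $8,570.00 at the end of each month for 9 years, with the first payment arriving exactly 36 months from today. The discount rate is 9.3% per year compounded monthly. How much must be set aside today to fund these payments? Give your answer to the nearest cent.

Ordinary annuity of 108 payments, first payment at period 36.
Periodic rate r = 0.093/12 per month; n is counted in months.
The ordinary-annuity PV formula values the stream one period before the first payment (period 35); discount that back 35 periods:
PV₀ = 8,570 × [1 − (1+r)^−108] / r × (1+r)^−35 = $477,347.74

$477,347.74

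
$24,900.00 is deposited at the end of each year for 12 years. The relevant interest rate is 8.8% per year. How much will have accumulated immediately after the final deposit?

$495,554.06

This is an ordinary annuity: 12 deposits of $24,900.00 at the end of each year.
Periodic rate r = 0.088 per year.
FV = PMT × [((1+r)^n − 1)/r] = 24,900 × [(1+r)^12 − 1] / r = $495,554.06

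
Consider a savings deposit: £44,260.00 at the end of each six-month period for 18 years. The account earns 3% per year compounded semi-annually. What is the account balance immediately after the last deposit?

This is an ordinary annuity: 36 deposits of £44,260.00 at the end of each six-month period.
Periodic rate r = 0.03/2 per half-year; n is counted in half-years.
FV = PMT × [((1+r)^n − 1)/r] = 44,260 × [(1+r)^36 − 1] / r = £2,092,434.40

£2,092,434.40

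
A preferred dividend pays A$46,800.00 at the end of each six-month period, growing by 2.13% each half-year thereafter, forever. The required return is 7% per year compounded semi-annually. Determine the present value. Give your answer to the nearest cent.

A$3,416,058.39

Periodic rate r = 0.07/2 per half-year.
Growing perpetuity (Gordon): PV = PMT₁ / (r − g) = 46,800 / (r − 0.0213) = A$3,416,058.39.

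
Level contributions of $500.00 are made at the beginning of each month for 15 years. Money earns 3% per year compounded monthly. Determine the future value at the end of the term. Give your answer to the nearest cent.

$113,770.06

This is an annuity due: 180 deposits of $500.00 at the beginning of each month.
Periodic rate r = 0.03/12 per month; n is counted in months.
FV = PMT × [((1+r)^n − 1)/r] × (1+r) = 500 × [(1+r)^180 − 1] / r × (1+r) = $113,770.06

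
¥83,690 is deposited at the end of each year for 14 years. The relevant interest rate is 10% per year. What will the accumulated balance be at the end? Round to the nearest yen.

This is an ordinary annuity: 14 deposits of ¥83,690 at the end of each year.
Periodic rate r = 0.1 per year.
FV = PMT × [((1+r)^n − 1)/r] = 83,690 × [(1+r)^14 − 1] / r = ¥2,341,226

¥2,341,226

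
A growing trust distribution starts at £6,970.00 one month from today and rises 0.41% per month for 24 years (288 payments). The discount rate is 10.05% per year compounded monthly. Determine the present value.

£1,150,778.59

Periodic rate r = 0.1005/12 per month; n is counted in months.
Growing ordinary annuity: PV = PMT₁ × [1 − ((1+g)/(1+r))^n] / (r − g) = 6,970 × [1 − ((1+0.0041)/(1+r))^288] / (r − 0.0041) = £1,150,778.59.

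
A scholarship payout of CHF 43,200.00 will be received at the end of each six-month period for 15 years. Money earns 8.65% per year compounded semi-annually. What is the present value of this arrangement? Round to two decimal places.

This is an ordinary annuity: 30 payments of CHF 43,200.00 at the end of each six-month period.
Periodic rate r = 0.0865/2 per half-year; n is counted in half-years.
PV = PMT × [(1 − (1+r)^−n)/r] = 43,200 × [1 − (1+r)^−30] / r = CHF 718,400.14

CHF 718,400.14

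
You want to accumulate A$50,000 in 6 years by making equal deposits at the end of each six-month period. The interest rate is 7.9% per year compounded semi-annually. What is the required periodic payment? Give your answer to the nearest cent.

Level ordinary annuity; solve FV = PMT × [((1+r)^n − 1)/r] for PMT.
Periodic rate r = 0.079/2 per half-year; n is counted in half-years.
With n = 12: PMT = 50,000 / ([((1+r)^n − 1)/r]) = A$3,337.16

A$3,337.16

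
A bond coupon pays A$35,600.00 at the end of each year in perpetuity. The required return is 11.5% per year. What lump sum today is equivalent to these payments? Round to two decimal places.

Periodic rate r = 0.115 per year.
Level perpetuity: PV = PMT / r = 35,600 / (0.115) = A$309,565.22.

A$309,565.22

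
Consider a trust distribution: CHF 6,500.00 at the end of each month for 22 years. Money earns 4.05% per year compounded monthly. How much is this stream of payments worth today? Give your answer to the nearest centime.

CHF 1,134,637.67

This is an ordinary annuity: 264 payments of CHF 6,500.00 at the end of each month.
Periodic rate r = 0.0405/12 per month; n is counted in months.
PV = PMT × [(1 − (1+r)^−n)/r] = 6,500 × [1 − (1+r)^−264] / r = CHF 1,134,637.67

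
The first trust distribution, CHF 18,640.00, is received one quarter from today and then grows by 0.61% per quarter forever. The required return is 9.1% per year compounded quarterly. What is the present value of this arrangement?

CHF 1,119,519.52

Periodic rate r = 0.091/4 per quarter.
Growing perpetuity (Gordon): PV = PMT₁ / (r − g) = 18,640 / (r − 0.0061) = CHF 1,119,519.52.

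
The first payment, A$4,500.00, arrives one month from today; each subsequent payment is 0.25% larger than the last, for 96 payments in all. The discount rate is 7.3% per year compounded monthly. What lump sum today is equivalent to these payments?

A$364,221.74

Periodic rate r = 0.073/12 per month; n is counted in months.
Growing ordinary annuity: PV = PMT₁ × [1 − ((1+g)/(1+r))^n] / (r − g) = 4,500 × [1 − ((1+0.0025)/(1+r))^96] / (r − 0.0025) = A$364,221.74.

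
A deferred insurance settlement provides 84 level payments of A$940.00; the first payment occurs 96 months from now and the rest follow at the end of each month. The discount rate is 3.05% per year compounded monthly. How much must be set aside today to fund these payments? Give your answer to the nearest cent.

Ordinary annuity of 84 payments, first payment at period 96.
Periodic rate r = 0.0305/12 per month; n is counted in months.
The ordinary-annuity PV formula values the stream one period before the first payment (period 95); discount that back 95 periods:
PV₀ = 940 × [1 − (1+r)^−84] / r × (1+r)^−95 = A$55,801.41

A$55,801.41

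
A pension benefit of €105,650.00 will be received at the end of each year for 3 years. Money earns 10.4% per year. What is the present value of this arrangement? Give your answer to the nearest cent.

This is an ordinary annuity: 3 payments of €105,650.00 at the end of each year.
Periodic rate r = 0.104 per year.
PV = PMT × [(1 − (1+r)^−n)/r] = 105,650 × [1 − (1+r)^−3] / r = €260,896.69

€260,896.69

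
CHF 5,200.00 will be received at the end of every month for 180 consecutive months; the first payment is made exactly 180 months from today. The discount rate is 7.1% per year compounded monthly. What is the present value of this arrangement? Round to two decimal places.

CHF 200,000.24

Ordinary annuity of 180 payments, first payment at period 180.
Periodic rate r = 0.071/12 per month; n is counted in months.
The ordinary-annuity PV formula values the stream one period before the first payment (period 179); discount that back 179 periods:
PV₀ = 5,200 × [1 − (1+r)^−180] / r × (1+r)^−179 = CHF 200,000.24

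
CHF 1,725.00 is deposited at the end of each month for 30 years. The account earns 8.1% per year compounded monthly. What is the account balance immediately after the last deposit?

CHF 2,623,666.15

This is an ordinary annuity: 360 deposits of CHF 1,725.00 at the end of each month.
Periodic rate r = 0.081/12 per month; n is counted in months.
FV = PMT × [((1+r)^n − 1)/r] = 1,725 × [(1+r)^360 − 1] / r = CHF 2,623,666.15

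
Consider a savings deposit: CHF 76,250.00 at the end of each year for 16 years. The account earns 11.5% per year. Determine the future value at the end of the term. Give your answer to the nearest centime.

CHF 3,120,858.57

This is an ordinary annuity: 16 deposits of CHF 76,250.00 at the end of each year.
Periodic rate r = 0.115 per year.
FV = PMT × [((1+r)^n − 1)/r] = 76,250 × [(1+r)^16 − 1] / r = CHF 3,120,858.57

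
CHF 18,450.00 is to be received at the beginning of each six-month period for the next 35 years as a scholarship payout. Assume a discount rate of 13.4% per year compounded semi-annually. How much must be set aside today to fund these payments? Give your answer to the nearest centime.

CHF 290,685.69

This is an annuity due: 70 payments of CHF 18,450.00 at the beginning of each six-month period.
Periodic rate r = 0.134/2 per half-year; n is counted in half-years.
PV = PMT × [(1 − (1+r)^−n)/r] × (1+r) = 18,450 × [1 − (1+r)^−70] / r × (1+r) = CHF 290,685.69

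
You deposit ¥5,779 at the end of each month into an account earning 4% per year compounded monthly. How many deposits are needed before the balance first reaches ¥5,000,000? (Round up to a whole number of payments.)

408 payments

Periodic rate r = 0.04/12 per month; n is counted in months.
Ordinary annuity FV: 5,000,000 = 5,779 × [((1+r)^n − 1)/r].
(1+r)^n = 1 + 5,000,000 × r / 5,779, so n = ln(1 + 5,000,000·r/5,779) / ln(1+r) = 407.74.
Round up to a whole number of payments: n = 408.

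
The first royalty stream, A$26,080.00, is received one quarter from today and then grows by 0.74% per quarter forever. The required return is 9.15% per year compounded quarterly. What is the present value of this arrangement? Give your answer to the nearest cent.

A$1,685,298.87

Periodic rate r = 0.0915/4 per quarter.
Growing perpetuity (Gordon): PV = PMT₁ / (r − g) = 26,080 / (r − 0.0074) = A$1,685,298.87.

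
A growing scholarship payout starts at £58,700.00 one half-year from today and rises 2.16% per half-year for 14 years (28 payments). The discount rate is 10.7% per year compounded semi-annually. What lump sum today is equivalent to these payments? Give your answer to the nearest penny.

£1,062,187.26

Periodic rate r = 0.107/2 per half-year; n is counted in half-years.
Growing ordinary annuity: PV = PMT₁ × [1 − ((1+g)/(1+r))^n] / (r − g) = 58,700 × [1 − ((1+0.0216)/(1+r))^28] / (r − 0.0216) = £1,062,187.26.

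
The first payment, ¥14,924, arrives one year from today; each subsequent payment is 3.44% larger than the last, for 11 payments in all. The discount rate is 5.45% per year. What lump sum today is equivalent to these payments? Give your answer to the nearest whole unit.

Periodic rate r = 0.0545 per year.
Growing ordinary annuity: PV = PMT₁ × [1 − ((1+g)/(1+r))^n] / (r − g) = 14,924 × [1 − ((1+0.0344)/(1+r))^11] / (r − 0.0344) = ¥141,659.

¥141,659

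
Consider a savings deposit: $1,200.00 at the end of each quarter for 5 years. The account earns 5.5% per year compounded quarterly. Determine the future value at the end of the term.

$27,409.44

This is an ordinary annuity: 20 deposits of $1,200.00 at the end of each quarter.
Periodic rate r = 0.055/4 per quarter; n is counted in quarters.
FV = PMT × [((1+r)^n − 1)/r] = 1,200 × [(1+r)^20 − 1] / r = $27,409.44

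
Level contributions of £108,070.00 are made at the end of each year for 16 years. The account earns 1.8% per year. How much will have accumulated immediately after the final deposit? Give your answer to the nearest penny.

£1,983,357.73

This is an ordinary annuity: 16 deposits of £108,070.00 at the end of each year.
Periodic rate r = 0.018 per year.
FV = PMT × [((1+r)^n − 1)/r] = 108,070 × [(1+r)^16 − 1] / r = £1,983,357.73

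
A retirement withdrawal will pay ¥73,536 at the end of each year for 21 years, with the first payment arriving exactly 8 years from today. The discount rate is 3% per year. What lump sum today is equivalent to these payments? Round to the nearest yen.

¥921,687

Ordinary annuity of 21 payments, first payment at period 8.
Periodic rate r = 0.03 per year.
The ordinary-annuity PV formula values the stream one period before the first payment (period 7); discount that back 7 periods:
PV₀ = 73,536 × [1 − (1+r)^−21] / r × (1+r)^−7 = ¥921,687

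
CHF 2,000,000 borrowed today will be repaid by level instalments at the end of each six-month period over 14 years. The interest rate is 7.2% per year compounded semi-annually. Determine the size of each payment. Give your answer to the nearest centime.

CHF 114,553.49

Level ordinary annuity; solve PV = PMT × [(1 − (1+r)^−n)/r] for PMT.
Periodic rate r = 0.072/2 per half-year; n is counted in half-years.
With n = 28: PMT = 2,000,000 / ([(1 − (1+r)^−n)/r]) = CHF 114,553.49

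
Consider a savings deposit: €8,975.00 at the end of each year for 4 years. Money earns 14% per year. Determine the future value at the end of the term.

€44,167.27

This is an ordinary annuity: 4 deposits of €8,975.00 at the end of each year.
Periodic rate r = 0.14 per year.
FV = PMT × [((1+r)^n − 1)/r] = 8,975 × [(1+r)^4 − 1] / r = €44,167.27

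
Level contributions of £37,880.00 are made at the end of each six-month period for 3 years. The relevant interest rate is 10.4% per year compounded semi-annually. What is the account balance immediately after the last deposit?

This is an ordinary annuity: 6 deposits of £37,880.00 at the end of each six-month period.
Periodic rate r = 0.104/2 per half-year; n is counted in half-years.
FV = PMT × [((1+r)^n − 1)/r] = 37,880 × [(1+r)^6 − 1] / r = £258,956.52

£258,956.52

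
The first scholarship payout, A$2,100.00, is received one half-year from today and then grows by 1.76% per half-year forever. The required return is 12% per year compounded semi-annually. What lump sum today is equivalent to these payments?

A$49,528.30

Periodic rate r = 0.12/2 per half-year.
Growing perpetuity (Gordon): PV = PMT₁ / (r − g) = 2,100 / (r − 0.0176) = A$49,528.30.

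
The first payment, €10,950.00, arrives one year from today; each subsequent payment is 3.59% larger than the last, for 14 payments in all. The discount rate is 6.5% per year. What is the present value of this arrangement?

Periodic rate r = 0.065 per year.
Growing ordinary annuity: PV = PMT₁ × [1 − ((1+g)/(1+r))^n] / (r − g) = 10,950 × [1 − ((1+0.0359)/(1+r))^14] / (r − 0.0359) = €120,973.69.

€120,973.69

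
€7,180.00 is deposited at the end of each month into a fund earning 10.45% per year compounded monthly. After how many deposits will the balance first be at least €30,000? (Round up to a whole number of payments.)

5 payments

Periodic rate r = 0.1045/12 per month; n is counted in months.
Ordinary annuity FV: 30,000 = 7,180 × [((1+r)^n − 1)/r].
(1+r)^n = 1 + 30,000 × r / 7,180, so n = ln(1 + 30,000·r/7,180) / ln(1+r) = 4.12.
Round up to a whole number of payments: n = 5.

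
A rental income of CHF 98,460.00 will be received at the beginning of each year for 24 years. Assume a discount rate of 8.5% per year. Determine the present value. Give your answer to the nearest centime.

This is an annuity due: 24 payments of CHF 98,460.00 at the beginning of each year.
Periodic rate r = 0.085 per year.
PV = PMT × [(1 − (1+r)^−n)/r] × (1+r) = 98,460 × [1 − (1+r)^−24] / r × (1+r) = CHF 1,079,411.59

CHF 1,079,411.59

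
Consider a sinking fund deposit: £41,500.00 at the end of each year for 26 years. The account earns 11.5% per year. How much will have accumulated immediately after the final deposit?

This is an ordinary annuity: 26 deposits of £41,500.00 at the end of each year.
Periodic rate r = 0.115 per year.
FV = PMT × [((1+r)^n − 1)/r] = 41,500 × [(1+r)^26 − 1] / r = £5,755,543.51

£5,755,543.51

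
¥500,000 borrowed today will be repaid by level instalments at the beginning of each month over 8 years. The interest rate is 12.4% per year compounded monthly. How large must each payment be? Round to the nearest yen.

¥8,152

Level annuity due; solve PV = PMT × [(1 − (1+r)^−n)/r] × (1+r) for PMT.
Periodic rate r = 0.124/12 per month; n is counted in months.
With n = 96: PMT = 500,000 / ([(1 − (1+r)^−n)/r] × (1+r)) = ¥8,152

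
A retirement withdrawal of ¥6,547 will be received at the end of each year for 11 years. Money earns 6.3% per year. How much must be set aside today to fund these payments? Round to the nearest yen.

This is an ordinary annuity: 11 payments of ¥6,547 at the end of each year.
Periodic rate r = 0.063 per year.
PV = PMT × [(1 − (1+r)^−n)/r] = 6,547 × [1 − (1+r)^−11] / r = ¥50,852

¥50,852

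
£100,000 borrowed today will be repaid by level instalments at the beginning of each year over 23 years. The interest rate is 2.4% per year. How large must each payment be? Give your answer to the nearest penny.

Level annuity due; solve PV = PMT × [(1 − (1+r)^−n)/r] × (1+r) for PMT.
Periodic rate r = 0.024 per year.
With n = 23: PMT = 100,000 / ([(1 − (1+r)^−n)/r] × (1+r)) = £5,574.56

£5,574.56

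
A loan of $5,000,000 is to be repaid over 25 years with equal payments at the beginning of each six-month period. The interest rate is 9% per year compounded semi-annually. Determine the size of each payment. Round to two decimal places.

$242,115.53

Level annuity due; solve PV = PMT × [(1 − (1+r)^−n)/r] × (1+r) for PMT.
Periodic rate r = 0.09/2 per half-year; n is counted in half-years.
With n = 50: PMT = 5,000,000 / ([(1 − (1+r)^−n)/r] × (1+r)) = $242,115.53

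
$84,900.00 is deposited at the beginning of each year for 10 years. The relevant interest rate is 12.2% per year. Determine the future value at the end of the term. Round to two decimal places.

$1,687,903.87

This is an annuity due: 10 deposits of $84,900.00 at the beginning of each year.
Periodic rate r = 0.122 per year.
FV = PMT × [((1+r)^n − 1)/r] × (1+r) = 84,900 × [(1+r)^10 − 1] / r × (1+r) = $1,687,903.87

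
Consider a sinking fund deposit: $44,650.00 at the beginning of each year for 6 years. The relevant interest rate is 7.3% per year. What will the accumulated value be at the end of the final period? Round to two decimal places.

This is an annuity due: 6 deposits of $44,650.00 at the beginning of each year.
Periodic rate r = 0.073 per year.
FV = PMT × [((1+r)^n − 1)/r] × (1+r) = 44,650 × [(1+r)^6 − 1] / r × (1+r) = $345,311.56

$345,311.56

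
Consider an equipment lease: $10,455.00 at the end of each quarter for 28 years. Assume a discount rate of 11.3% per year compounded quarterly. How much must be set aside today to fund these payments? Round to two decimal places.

$353,748.60

This is an ordinary annuity: 112 payments of $10,455.00 at the end of each quarter.
Periodic rate r = 0.113/4 per quarter; n is counted in quarters.
PV = PMT × [(1 − (1+r)^−n)/r] = 10,455 × [1 − (1+r)^−112] / r = $353,748.60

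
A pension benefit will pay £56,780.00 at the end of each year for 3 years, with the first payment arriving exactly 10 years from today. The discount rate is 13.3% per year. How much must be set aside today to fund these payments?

£43,355.27

Ordinary annuity of 3 payments, first payment at period 10.
Periodic rate r = 0.133 per year.
The ordinary-annuity PV formula values the stream one period before the first payment (period 9); discount that back 9 periods:
PV₀ = 56,780 × [1 − (1+r)^−3] / r × (1+r)^−9 = £43,355.27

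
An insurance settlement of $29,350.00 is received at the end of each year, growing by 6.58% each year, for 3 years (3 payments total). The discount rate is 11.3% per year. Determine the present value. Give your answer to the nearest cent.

$75,803.03

Periodic rate r = 0.113 per year.
Growing ordinary annuity: PV = PMT₁ × [1 − ((1+g)/(1+r))^n] / (r − g) = 29,350 × [1 − ((1+0.0658)/(1+r))^3] / (r − 0.0658) = $75,803.03.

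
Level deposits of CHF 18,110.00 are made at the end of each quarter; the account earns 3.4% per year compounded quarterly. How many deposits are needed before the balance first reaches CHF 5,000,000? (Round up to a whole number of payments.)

143 payments

Periodic rate r = 0.034/4 per quarter; n is counted in quarters.
Ordinary annuity FV: 5,000,000 = 18,110 × [((1+r)^n − 1)/r].
(1+r)^n = 1 + 5,000,000 × r / 18,110, so n = ln(1 + 5,000,000·r/18,110) / ln(1+r) = 142.72.
Round up to a whole number of payments: n = 143.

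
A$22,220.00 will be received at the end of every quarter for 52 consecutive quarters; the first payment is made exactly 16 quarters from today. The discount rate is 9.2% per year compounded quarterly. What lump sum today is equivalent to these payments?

Ordinary annuity of 52 payments, first payment at period 16.
Periodic rate r = 0.092/4 per quarter; n is counted in quarters.
The ordinary-annuity PV formula values the stream one period before the first payment (period 15); discount that back 15 periods:
PV₀ = 22,220 × [1 − (1+r)^−52] / r × (1+r)^−15 = A$476,334.48

A$476,334.48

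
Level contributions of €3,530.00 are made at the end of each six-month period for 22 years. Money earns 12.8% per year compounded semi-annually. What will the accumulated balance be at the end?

This is an ordinary annuity: 44 deposits of €3,530.00 at the end of each six-month period.
Periodic rate r = 0.128/2 per half-year; n is counted in half-years.
FV = PMT × [((1+r)^n − 1)/r] = 3,530 × [(1+r)^44 − 1] / r = €790,173.90

€790,173.90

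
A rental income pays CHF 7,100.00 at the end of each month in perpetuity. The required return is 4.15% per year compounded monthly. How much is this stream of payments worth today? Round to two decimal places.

Periodic rate r = 0.0415/12 per month.
Level perpetuity: PV = PMT / r = 7,100 / (0.0415/12) = CHF 2,053,012.05.

CHF 2,053,012.05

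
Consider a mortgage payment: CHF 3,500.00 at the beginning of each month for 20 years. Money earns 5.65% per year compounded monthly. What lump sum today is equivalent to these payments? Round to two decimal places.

This is an annuity due: 240 payments of CHF 3,500.00 at the beginning of each month.
Periodic rate r = 0.0565/12 per month; n is counted in months.
PV = PMT × [(1 − (1+r)^−n)/r] × (1+r) = 3,500 × [1 − (1+r)^−240] / r × (1+r) = CHF 504,960.65

CHF 504,960.65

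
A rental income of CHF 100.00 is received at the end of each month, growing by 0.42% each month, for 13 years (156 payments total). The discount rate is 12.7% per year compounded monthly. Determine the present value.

Periodic rate r = 0.127/12 per month; n is counted in months.
Growing ordinary annuity: PV = PMT₁ × [1 − ((1+g)/(1+r))^n] / (r − g) = 100 × [1 − ((1+0.0042)/(1+r))^156] / (r − 0.0042) = CHF 9,835.99.

CHF 9,835.99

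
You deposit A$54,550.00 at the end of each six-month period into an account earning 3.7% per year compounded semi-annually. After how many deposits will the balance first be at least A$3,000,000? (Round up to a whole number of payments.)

Periodic rate r = 0.037/2 per half-year; n is counted in half-years.
Ordinary annuity FV: 3,000,000 = 54,550 × [((1+r)^n − 1)/r].
(1+r)^n = 1 + 3,000,000 × r / 54,550, so n = ln(1 + 3,000,000·r/54,550) / ln(1+r) = 38.29.
Round up to a whole number of payments: n = 39.

39 payments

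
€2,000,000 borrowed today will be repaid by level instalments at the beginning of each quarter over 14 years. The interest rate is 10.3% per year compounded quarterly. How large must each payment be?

€66,132.55

Level annuity due; solve PV = PMT × [(1 − (1+r)^−n)/r] × (1+r) for PMT.
Periodic rate r = 0.103/4 per quarter; n is counted in quarters.
With n = 56: PMT = 2,000,000 / ([(1 − (1+r)^−n)/r] × (1+r)) = €66,132.55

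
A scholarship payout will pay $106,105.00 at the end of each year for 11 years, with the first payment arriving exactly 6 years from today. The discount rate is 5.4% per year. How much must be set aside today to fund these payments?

Ordinary annuity of 11 payments, first payment at period 6.
Periodic rate r = 0.054 per year.
The ordinary-annuity PV formula values the stream one period before the first payment (period 5); discount that back 5 periods:
PV₀ = 106,105 × [1 − (1+r)^−11] / r × (1+r)^−5 = $663,546.30

$663,546.30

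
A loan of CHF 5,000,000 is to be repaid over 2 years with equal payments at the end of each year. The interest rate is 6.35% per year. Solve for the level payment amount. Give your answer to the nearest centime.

Level ordinary annuity; solve PV = PMT × [(1 − (1+r)^−n)/r] for PMT.
Periodic rate r = 0.0635 per year.
With n = 2: PMT = 5,000,000 / ([(1 − (1+r)^−n)/r]) = CHF 2,740,567.60

CHF 2,740,567.60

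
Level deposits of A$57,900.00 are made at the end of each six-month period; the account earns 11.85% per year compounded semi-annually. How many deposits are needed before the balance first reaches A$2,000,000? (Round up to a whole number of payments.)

Periodic rate r = 0.1185/2 per half-year; n is counted in half-years.
Ordinary annuity FV: 2,000,000 = 57,900 × [((1+r)^n − 1)/r].
(1+r)^n = 1 + 2,000,000 × r / 57,900, so n = ln(1 + 2,000,000·r/57,900) / ln(1+r) = 19.35.
Round up to a whole number of payments: n = 20.

20 payments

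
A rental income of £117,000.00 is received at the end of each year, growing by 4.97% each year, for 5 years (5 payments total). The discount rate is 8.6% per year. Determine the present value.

Periodic rate r = 0.086 per year.
Growing ordinary annuity: PV = PMT₁ × [1 − ((1+g)/(1+r))^n] / (r − g) = 117,000 × [1 − ((1+0.0497)/(1+r))^5] / (r − 0.0497) = £503,846.92.

£503,846.92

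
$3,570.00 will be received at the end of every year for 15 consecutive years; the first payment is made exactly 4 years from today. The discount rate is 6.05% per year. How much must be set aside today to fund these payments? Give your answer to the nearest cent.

$28,976.00

Ordinary annuity of 15 payments, first payment at period 4.
Periodic rate r = 0.0605 per year.
The ordinary-annuity PV formula values the stream one period before the first payment (period 3); discount that back 3 periods:
PV₀ = 3,570 × [1 − (1+r)^−15] / r × (1+r)^−3 = $28,976.00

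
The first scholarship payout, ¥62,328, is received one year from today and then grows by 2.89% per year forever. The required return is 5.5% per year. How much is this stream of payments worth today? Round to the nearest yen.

Periodic rate r = 0.055 per year.
Growing perpetuity (Gordon): PV = PMT₁ / (r − g) = 62,328 / (r − 0.0289) = ¥2,388,046.

¥2,388,046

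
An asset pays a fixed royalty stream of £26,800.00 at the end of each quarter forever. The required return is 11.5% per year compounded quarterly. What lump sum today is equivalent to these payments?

£932,173.91

Periodic rate r = 0.115/4 per quarter.
Level perpetuity: PV = PMT / r = 26,800 / (0.115/4) = £932,173.91.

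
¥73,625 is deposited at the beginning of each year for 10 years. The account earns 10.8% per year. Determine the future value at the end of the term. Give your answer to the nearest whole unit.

This is an annuity due: 10 deposits of ¥73,625 at the beginning of each year.
Periodic rate r = 0.108 per year.
FV = PMT × [((1+r)^n − 1)/r] × (1+r) = 73,625 × [(1+r)^10 − 1] / r × (1+r) = ¥1,351,053

¥1,351,053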